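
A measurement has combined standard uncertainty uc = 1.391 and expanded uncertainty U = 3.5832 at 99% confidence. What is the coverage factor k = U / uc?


k = U / uc
k = 3.5832 / 1.391
k = 2.576

2.576


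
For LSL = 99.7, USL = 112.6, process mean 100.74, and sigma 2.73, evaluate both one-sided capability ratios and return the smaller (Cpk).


Cpu = (USL - mean) / (3*sigma) = (112.6 - 100.74) / (3*2.73) = 1.4481
Cpl = (mean - LSL) / (3*sigma) = (100.74 - 99.7) / (3*2.73) = 0.1270
Cpk = min(Cpu, Cpl) = 0.1270

0.1270


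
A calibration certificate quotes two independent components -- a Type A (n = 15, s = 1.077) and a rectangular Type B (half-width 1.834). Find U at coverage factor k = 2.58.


u_A = s / sqrt(n) = 1.077 / sqrt(15) = 0.2780802
u_B = half_width / sqrt(3) = 1.834 / sqrt(3) = 1.0588604
uc = sqrt(u_A^2 + u_B^2) = sqrt(0.2780802^2 + 1.0588604^2) = 1.0947666
U = k * uc = 2.58 * 1.0947666
U = 2.8245

2.8245


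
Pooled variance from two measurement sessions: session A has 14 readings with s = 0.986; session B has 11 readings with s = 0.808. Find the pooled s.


s_p = sqrt(((n1-1)*s1^2 + (n2-1)*s2^2) / (n1+n2-2))
numerator = (14-1)*0.986^2 + (11-1)*0.808^2 = 12.638548 + 6.52864 = 19.167188
denominator = 14 + 11 - 2 = 23
s_p^2 = 19.167188 / 23 = 0.833356
s_p = sqrt(0.833356) = 0.9129

0.9129


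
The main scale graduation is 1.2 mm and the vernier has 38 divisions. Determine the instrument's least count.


LC = MSD / n_div
= 1.2 / 38
= 0.0316

0.0316


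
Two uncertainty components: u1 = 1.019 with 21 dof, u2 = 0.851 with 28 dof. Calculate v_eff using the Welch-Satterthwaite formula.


uc = sqrt(u1^2 + u2^2) = sqrt(1.019^2 + 0.851^2) = 1.3276152
v_eff = uc^4 / (u1^4/v1 + u2^4/v2)
= 1.3276152^4 / (1.019^4/21 + 0.851^4/28)
= 3.1066252 / 0.070073518
v_eff = 44.3338

44.3338


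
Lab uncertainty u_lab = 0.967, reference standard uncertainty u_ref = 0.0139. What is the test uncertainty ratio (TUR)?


TUR = u_lab / u_ref
= 0.967 / 0.0139
= 69.5683

69.5683


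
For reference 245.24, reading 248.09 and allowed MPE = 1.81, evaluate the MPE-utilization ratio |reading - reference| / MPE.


e = indication - reference = 248.09 - 245.24 = 2.8500
|e| = 2.8500
ratio = |e| / MPE = 2.8500 / 1.81
ratio = 1.5746

1.5746


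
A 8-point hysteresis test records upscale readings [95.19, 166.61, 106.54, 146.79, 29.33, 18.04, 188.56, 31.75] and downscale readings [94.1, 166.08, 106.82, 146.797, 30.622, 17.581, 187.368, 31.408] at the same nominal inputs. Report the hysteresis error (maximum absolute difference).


|95.19 - 94.1| = 1.0900
|166.61 - 166.08| = 0.5300
|106.54 - 106.82| = 0.2800
|146.79 - 146.797| = 0.0070
|29.33 - 30.622| = 1.2920
|18.04 - 17.581| = 0.4590
|188.56 - 187.368| = 1.1920
|31.75 - 31.408| = 0.3420
hysteresis = max(diffs) = 1.2920

1.2920


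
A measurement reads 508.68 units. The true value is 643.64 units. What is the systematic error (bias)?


Systematic error = measured - true
= 508.68 - 643.64
= -134.9600

-134.9600


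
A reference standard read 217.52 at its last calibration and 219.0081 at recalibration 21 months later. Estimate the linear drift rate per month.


rate = (v2 - v1) / months
= (219.0081 - 217.52) / 21
= 1.4881 / 21
= 0.0709

0.0709


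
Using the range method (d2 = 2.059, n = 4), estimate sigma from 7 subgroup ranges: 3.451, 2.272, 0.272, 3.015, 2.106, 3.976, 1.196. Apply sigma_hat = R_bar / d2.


R_bar = (3.451 + 2.272 + 0.272 + 3.015 + 2.106 + 3.976 + 1.196) / 7
R_bar = 16.288 / 7 = 2.3268571
sigma_hat = R_bar / d2 = 2.3268571 / 2.059 = 1.1301

1.1301


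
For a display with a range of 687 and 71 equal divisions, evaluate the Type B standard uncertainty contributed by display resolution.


resolution = range / divisions
resolution = 687 / 71 = 9.6760563
u_res = resolution / (2*sqrt(3))
u_res = 9.6760563 / 3.4641016
u_res = 2.7932

2.7932


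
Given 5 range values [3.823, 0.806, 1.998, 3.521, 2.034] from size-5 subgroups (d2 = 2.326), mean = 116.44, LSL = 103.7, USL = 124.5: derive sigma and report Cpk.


R_bar = (3.823 + 0.806 + 1.998 + 3.521 + 2.034) / 5 = 2.4364
sigma = R_bar / d2 = 2.4364 / 2.326 = 1.0474635
Cp = (USL - LSL)/(6*sigma) = (124.5 - 103.7)/(6*1.0474635) = 3.3096
Cpu = (124.5 - 116.44)/(3*1.0474635) = 2.5649
Cpl = (116.44 - 103.7)/(3*1.0474635) = 4.0542
Cpk = min(Cpu, Cpl) = 2.5649

2.5649


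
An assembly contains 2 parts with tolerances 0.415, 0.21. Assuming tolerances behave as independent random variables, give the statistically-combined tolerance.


RSS = sqrt(0.415^2 + 0.21^2)
= sqrt(0.216325)
= 0.4651

0.4651


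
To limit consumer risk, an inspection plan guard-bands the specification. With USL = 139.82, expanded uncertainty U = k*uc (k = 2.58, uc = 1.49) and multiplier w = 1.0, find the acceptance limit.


U = k * uc = 2.58 * 1.49 = 3.8442
guard band g = w * U = 1.0 * 3.8442 = 3.8442
AL = USL - g = 139.82 - 3.8442
AL = 135.9758

135.9758


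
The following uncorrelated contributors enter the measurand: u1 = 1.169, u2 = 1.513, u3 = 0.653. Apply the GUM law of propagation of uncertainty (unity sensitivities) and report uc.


uc = sqrt(1.169^2 + 1.513^2 + 0.653^2)
uc = sqrt(4.082139)
uc = 2.0204

2.0204


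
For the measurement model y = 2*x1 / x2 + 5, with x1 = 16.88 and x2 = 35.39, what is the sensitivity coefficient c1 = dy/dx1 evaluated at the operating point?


y = 2*x1 / x2 + 5
dy/dx1 = 2/x2
Evaluate at x2 = 35.39: c1 = 2 / 35.39
c1 = 0.0565

0.0565


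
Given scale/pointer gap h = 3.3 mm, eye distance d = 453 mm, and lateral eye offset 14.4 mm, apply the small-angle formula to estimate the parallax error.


error = h * offset / d
= 3.3 * 14.4 / 453
= 0.1049

0.1049


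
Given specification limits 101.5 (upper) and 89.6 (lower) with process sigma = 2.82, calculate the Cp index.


Cp = (USL - LSL) / (6 * sigma)
= (101.5 - 89.6) / (6 * 2.82)
= 11.9000 / 16.9200
= 0.7033

0.7033


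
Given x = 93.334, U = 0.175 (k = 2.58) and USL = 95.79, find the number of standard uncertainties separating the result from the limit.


u = U / k = 0.175 / 2.58 = 0.067829457
margin = |USL - x| = |95.79 - 93.334| = 2.456
z = margin / u = 2.456 / 0.067829457
z = 36.2085

36.2085


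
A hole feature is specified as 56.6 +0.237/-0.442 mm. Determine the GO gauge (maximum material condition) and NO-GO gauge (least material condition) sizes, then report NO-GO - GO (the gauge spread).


GO = nominal - lower_tol (smallest hole = maximum material condition)
GO = 56.6 - 0.442 = 56.158
NO-GO = nominal + upper_tol (largest hole = least material condition)
NO-GO = 56.6 + 0.237 = 56.837
spread = NO-GO - GO = 56.837 - 56.158 = 0.6790

0.6790


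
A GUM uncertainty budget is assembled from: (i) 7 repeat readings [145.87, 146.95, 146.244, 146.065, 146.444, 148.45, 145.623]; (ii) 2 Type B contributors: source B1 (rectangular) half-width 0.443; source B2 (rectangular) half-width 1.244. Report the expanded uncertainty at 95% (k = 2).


mean = (145.87 + 146.95 + 146.244 + 146.065 + 146.444 + 148.45 + 145.623) / 7 = 146.5208571
s = sqrt(sum((x - mean)^2)/(n-1)) = 0.95095398
u_A = s / sqrt(n) = 0.95095398 / sqrt(7) = 0.35942682
u_B1 = 0.443 / sqrt(3) = 0.25576617
u_B2 = 1.244 / sqrt(3) = 0.71822373
uc = sqrt(0.35942682^2 + 0.25576617^2 + 0.71822373^2) = 0.84288155
U = k * uc = 2 * 0.84288155
U = 1.6858

1.6858


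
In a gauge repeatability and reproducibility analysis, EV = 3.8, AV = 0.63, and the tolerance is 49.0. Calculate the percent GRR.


GRR = sqrt(EV^2 + AV^2) = sqrt(3.8^2 + 0.63^2) = 3.8518697
%GRR = GRR / tol * 100 = 3.8518697 / 49.0 * 100
%GRR = 7.8610

7.8610


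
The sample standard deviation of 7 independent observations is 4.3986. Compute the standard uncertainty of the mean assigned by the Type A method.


u_A = s / sqrt(n)
u_A = 4.3986 / sqrt(7)
u_A = 4.3986 / 2.6457513
u_A = 1.6625

1.6625


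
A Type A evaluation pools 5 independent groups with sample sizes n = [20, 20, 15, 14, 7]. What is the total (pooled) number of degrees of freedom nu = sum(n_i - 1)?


nu = sum_i (n_i - 1)
nu = ((20 - 1) + (20 - 1) + (15 - 1) + (14 - 1) + (7 - 1))
nu = 19 + 19 + 14 + 13 + 6
nu = 71

71


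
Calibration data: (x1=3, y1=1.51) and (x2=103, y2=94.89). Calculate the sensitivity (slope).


slope = (y2 - y1) / (x2 - x1)
= (94.89 - 1.51) / (103 - 3)
= 93.3800 / 100
= 0.9338

0.9338


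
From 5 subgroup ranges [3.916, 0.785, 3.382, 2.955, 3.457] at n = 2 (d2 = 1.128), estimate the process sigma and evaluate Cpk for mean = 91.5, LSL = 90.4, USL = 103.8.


R_bar = (3.916 + 0.785 + 3.382 + 2.955 + 3.457) / 5 = 2.899
sigma = R_bar / d2 = 2.899 / 1.128 = 2.5700355
Cp = (USL - LSL)/(6*sigma) = (103.8 - 90.4)/(6*2.5700355) = 0.8690
Cpu = (103.8 - 91.5)/(3*2.5700355) = 1.5953
Cpl = (91.5 - 90.4)/(3*2.5700355) = 0.1427
Cpk = min(Cpu, Cpl) = 0.1427

0.1427


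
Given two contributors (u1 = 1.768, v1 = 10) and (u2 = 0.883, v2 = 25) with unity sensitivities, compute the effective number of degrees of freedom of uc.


uc = sqrt(u1^2 + u2^2) = sqrt(1.768^2 + 0.883^2) = 1.9762371
v_eff = uc^4 / (u1^4/v1 + u2^4/v2)
= 1.9762371^4 / (1.768^4/10 + 0.883^4/25)
= 15.253032 / 1.0013942
v_eff = 15.2318

15.2318


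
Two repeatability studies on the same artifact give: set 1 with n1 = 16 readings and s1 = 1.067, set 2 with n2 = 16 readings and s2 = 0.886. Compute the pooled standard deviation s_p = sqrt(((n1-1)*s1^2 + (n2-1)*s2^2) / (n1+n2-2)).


s_p = sqrt(((n1-1)*s1^2 + (n2-1)*s2^2) / (n1+n2-2))
numerator = (16-1)*1.067^2 + (16-1)*0.886^2 = 17.077335 + 11.77494 = 28.852275
denominator = 16 + 16 - 2 = 30
s_p^2 = 28.852275 / 30 = 0.9617425
s_p = sqrt(0.9617425) = 0.9807

0.9807


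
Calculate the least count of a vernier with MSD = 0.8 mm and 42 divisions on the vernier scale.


LC = MSD / n_div
= 0.8 / 42
= 0.0190

0.0190


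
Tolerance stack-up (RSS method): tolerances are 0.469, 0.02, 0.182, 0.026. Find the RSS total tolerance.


RSS = sqrt(0.469^2 + 0.02^2 + 0.182^2 + 0.026^2)
= sqrt(0.254161)
= 0.5041

0.5041


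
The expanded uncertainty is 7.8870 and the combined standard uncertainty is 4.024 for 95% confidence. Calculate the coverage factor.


k = U / uc
k = 7.8870 / 4.024
k = 1.96

1.96


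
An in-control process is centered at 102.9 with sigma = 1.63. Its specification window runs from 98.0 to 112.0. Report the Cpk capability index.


Cpu = (USL - mean) / (3*sigma) = (112.0 - 102.9) / (3*1.63) = 1.8609
Cpl = (mean - LSL) / (3*sigma) = (102.9 - 98.0) / (3*1.63) = 1.0020
Cpk = min(Cpu, Cpl) = 1.0020

1.0020


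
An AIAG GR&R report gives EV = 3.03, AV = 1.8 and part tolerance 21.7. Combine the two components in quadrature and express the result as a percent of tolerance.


GRR = sqrt(EV^2 + AV^2) = sqrt(3.03^2 + 1.8^2) = 3.5243297
%GRR = GRR / tol * 100 = 3.5243297 / 21.7 * 100
%GRR = 16.2412

16.2412


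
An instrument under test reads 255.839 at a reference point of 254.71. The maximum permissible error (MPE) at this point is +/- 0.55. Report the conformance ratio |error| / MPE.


e = indication - reference = 255.839 - 254.71 = 1.1290
|e| = 1.1290
ratio = |e| / MPE = 1.1290 / 0.55
ratio = 2.0527

2.0527


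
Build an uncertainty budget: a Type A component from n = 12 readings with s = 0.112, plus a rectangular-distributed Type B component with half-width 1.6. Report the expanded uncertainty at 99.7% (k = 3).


u_A = s / sqrt(n) = 0.112 / sqrt(12) = 0.032331615
u_B = half_width / sqrt(3) = 1.6 / sqrt(3) = 0.92376043
uc = sqrt(u_A^2 + u_B^2) = sqrt(0.032331615^2 + 0.92376043^2) = 0.92432606
U = k * uc = 3 * 0.92432606
U = 2.7730

2.7730


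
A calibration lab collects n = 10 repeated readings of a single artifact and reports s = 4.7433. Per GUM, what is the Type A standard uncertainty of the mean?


u_A = s / sqrt(n)
u_A = 4.7433 / sqrt(10)
u_A = 4.7433 / 3.1622777
u_A = 1.5000

1.5000


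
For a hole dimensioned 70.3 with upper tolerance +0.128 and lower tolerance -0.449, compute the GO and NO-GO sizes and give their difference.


GO = nominal - lower_tol (smallest hole = maximum material condition)
GO = 70.3 - 0.449 = 69.851
NO-GO = nominal + upper_tol (largest hole = least material condition)
NO-GO = 70.3 + 0.128 = 70.428
spread = NO-GO - GO = 70.428 - 69.851 = 0.5770

0.5770


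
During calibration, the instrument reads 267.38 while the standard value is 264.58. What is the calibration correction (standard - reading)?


Correction = standard - reading
= 264.58 - 267.38
= -2.8000

-2.8000


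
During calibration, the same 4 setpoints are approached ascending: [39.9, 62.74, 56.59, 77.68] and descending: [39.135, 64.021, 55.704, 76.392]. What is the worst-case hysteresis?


|39.9 - 39.135| = 0.7650
|62.74 - 64.021| = 1.2810
|56.59 - 55.704| = 0.8860
|77.68 - 76.392| = 1.2880
hysteresis = max(diffs) = 1.2880

1.2880


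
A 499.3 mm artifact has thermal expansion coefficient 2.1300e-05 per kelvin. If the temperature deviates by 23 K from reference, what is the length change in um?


dL = L * alpha * dT
= 499.3 * 2.1300e-05 * 23
= 0.2446071 mm
dL_um = 0.2446071 * 1000 = 244.6071 um

244.6071


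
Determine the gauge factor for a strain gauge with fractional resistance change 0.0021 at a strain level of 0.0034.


GF = (dR/R) / epsilon
= 0.0021 / 0.0034
= 0.6176

0.6176


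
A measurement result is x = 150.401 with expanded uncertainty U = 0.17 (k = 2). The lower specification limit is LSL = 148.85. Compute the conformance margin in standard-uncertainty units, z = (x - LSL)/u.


u = U / k = 0.17 / 2 = 0.085
margin = |LSL - x| = |148.85 - 150.401| = 1.551
z = margin / u = 1.551 / 0.085
z = 18.2471

18.2471


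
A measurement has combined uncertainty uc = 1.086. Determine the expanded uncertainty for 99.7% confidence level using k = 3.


U = k * uc
U = 3 * 1.086
U = 3.2580

3.2580


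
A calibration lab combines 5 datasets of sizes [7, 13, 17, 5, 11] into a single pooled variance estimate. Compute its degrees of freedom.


nu = sum_i (n_i - 1)
nu = ((7 - 1) + (13 - 1) + (17 - 1) + (5 - 1) + (11 - 1))
nu = 6 + 12 + 16 + 4 + 10
nu = 48

48


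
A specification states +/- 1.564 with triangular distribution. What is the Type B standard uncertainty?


u_B = half_width / sqrt(6)
u_B = 1.564 / 2.4494897
u_B = 0.6385

0.6385


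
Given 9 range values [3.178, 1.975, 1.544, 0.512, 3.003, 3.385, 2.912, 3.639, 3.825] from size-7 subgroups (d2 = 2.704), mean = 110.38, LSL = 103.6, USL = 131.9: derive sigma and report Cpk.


R_bar = (3.178 + 1.975 + 1.544 + 0.512 + 3.003 + 3.385 + 2.912 + 3.639 + 3.825) / 9 = 2.6636667
sigma = R_bar / d2 = 2.6636667 / 2.704 = 0.98508384
Cp = (USL - LSL)/(6*sigma) = (131.9 - 103.6)/(6*0.98508384) = 4.7881
Cpu = (131.9 - 110.38)/(3*0.98508384) = 7.2820
Cpl = (110.38 - 103.6)/(3*0.98508384) = 2.2942
Cpk = min(Cpu, Cpl) = 2.2942

2.2942


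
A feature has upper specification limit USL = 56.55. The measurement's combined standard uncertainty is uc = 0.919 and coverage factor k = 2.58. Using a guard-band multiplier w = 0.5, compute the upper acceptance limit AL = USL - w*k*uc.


U = k * uc = 2.58 * 0.919 = 2.37102
guard band g = w * U = 0.5 * 2.37102 = 1.18551
AL = USL - g = 56.55 - 1.18551
AL = 55.3645

55.3645


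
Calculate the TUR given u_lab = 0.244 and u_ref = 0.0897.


TUR = u_lab / u_ref
= 0.244 / 0.0897
= 2.7202

2.7202


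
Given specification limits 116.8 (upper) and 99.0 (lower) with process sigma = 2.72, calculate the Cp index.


Cp = (USL - LSL) / (6 * sigma)
= (116.8 - 99.0) / (6 * 2.72)
= 17.8000 / 16.3200
= 1.0907

1.0907


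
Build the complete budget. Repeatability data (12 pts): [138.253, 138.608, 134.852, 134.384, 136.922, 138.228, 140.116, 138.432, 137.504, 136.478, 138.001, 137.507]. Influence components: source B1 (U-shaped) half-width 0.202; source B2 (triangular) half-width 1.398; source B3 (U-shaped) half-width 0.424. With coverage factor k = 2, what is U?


mean = (138.253 + 138.608 + 134.852 + 134.384 + 136.922 + 138.228 + 140.116 + 138.432 + 137.504 + 136.478 + 138.001 + 137.507) / 12 = 137.4404167
s = sqrt(sum((x - mean)^2)/(n-1)) = 1.6052507
u_A = s / sqrt(n) = 1.6052507 / sqrt(12) = 0.46339596
u_B1 = 0.202 / sqrt(2) = 0.14283557
u_B2 = 1.398 / sqrt(6) = 0.57073111
u_B3 = 0.424 / sqrt(2) = 0.29981328
uc = sqrt(0.46339596^2 + 0.14283557^2 + 0.57073111^2 + 0.29981328^2) = 0.80669686
U = k * uc = 2 * 0.80669686
U = 1.6134

1.6134


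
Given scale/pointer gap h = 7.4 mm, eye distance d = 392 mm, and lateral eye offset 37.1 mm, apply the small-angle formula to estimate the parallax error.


error = h * offset / d
= 7.4 * 37.1 / 392
= 0.7004

0.7004


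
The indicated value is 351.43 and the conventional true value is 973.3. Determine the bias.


Systematic error = measured - true
= 351.43 - 973.3
= -621.8700

-621.8700


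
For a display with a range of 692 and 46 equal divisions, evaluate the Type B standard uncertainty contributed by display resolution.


resolution = range / divisions
resolution = 692 / 46 = 15.043478
u_res = resolution / (2*sqrt(3))
u_res = 15.043478 / 3.4641016
u_res = 4.3427

4.3427


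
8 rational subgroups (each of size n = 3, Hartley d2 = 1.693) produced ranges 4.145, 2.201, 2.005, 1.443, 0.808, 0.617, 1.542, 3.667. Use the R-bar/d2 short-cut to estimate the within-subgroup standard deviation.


R_bar = (4.145 + 2.201 + 2.005 + 1.443 + 0.808 + 0.617 + 1.542 + 3.667) / 8
R_bar = 16.428 / 8 = 2.0535
sigma_hat = R_bar / d2 = 2.0535 / 1.693 = 1.2129

1.2129


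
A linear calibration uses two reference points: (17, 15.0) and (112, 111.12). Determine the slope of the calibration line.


slope = (y2 - y1) / (x2 - x1)
= (111.12 - 15.0) / (112 - 17)
= 96.1200 / 95
= 1.0118

1.0118


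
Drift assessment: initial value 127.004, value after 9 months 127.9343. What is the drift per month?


rate = (v2 - v1) / months
= (127.9343 - 127.004) / 9
= 0.9303 / 9
= 0.1034

0.1034


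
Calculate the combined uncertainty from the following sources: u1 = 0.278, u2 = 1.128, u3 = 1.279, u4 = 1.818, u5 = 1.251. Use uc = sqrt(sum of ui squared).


uc = sqrt(0.278^2 + 1.128^2 + 1.279^2 + 1.818^2 + 1.251^2)
uc = sqrt(7.855634)
uc = 2.8028

2.8028


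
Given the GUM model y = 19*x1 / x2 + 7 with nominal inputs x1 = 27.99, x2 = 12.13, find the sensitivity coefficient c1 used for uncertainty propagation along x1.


y = 19*x1 / x2 + 7
dy/dx1 = 19/x2
Evaluate at x2 = 12.13: c1 = 19 / 12.13
c1 = 1.5664

1.5664


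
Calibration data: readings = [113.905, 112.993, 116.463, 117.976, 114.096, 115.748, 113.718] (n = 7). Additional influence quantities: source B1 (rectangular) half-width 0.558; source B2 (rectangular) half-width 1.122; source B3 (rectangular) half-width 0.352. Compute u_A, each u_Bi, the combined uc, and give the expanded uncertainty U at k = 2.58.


mean = (113.905 + 112.993 + 116.463 + 117.976 + 114.096 + 115.748 + 113.718) / 7 = 114.9855714
s = sqrt(sum((x - mean)^2)/(n-1)) = 1.7908474
u_A = s / sqrt(n) = 1.7908474 / sqrt(7) = 0.67687669
u_B1 = 0.558 / sqrt(3) = 0.32216145
u_B2 = 1.122 / sqrt(3) = 0.647787
u_B3 = 0.352 / sqrt(3) = 0.20322729
uc = sqrt(0.67687669^2 + 0.32216145^2 + 0.647787^2 + 0.20322729^2) = 1.011375
U = k * uc = 2.58 * 1.011375
U = 2.6093

2.6093


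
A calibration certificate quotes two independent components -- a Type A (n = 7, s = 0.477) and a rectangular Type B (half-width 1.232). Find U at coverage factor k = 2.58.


u_A = s / sqrt(n) = 0.477 / sqrt(7) = 0.18028905
u_B = half_width / sqrt(3) = 1.232 / sqrt(3) = 0.71129553
uc = sqrt(u_A^2 + u_B^2) = sqrt(0.18028905^2 + 0.71129553^2) = 0.73378844
U = k * uc = 2.58 * 0.73378844
U = 1.8932

1.8932


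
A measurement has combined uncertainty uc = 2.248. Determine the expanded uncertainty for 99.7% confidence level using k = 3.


U = k * uc
U = 3 * 2.248
U = 6.7440

6.7440


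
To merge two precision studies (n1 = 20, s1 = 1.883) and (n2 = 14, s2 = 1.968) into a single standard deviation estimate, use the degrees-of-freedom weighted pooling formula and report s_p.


s_p = sqrt(((n1-1)*s1^2 + (n2-1)*s2^2) / (n1+n2-2))
numerator = (20-1)*1.883^2 + (14-1)*1.968^2 = 67.368091 + 50.349312 = 117.7174
denominator = 20 + 14 - 2 = 32
s_p^2 = 117.7174 / 32 = 3.6786687
s_p = sqrt(3.6786687) = 1.9180

1.9180


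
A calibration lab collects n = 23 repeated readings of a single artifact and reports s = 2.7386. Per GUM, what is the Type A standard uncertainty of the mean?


u_A = s / sqrt(n)
u_A = 2.7386 / sqrt(23)
u_A = 2.7386 / 4.7958315
u_A = 0.5710

0.5710


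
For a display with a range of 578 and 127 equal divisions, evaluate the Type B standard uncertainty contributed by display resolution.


resolution = range / divisions
resolution = 578 / 127 = 4.5511811
u_res = resolution / (2*sqrt(3))
u_res = 4.5511811 / 3.4641016
u_res = 1.3138

1.3138


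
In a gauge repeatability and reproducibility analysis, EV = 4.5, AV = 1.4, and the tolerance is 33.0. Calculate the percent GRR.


GRR = sqrt(EV^2 + AV^2) = sqrt(4.5^2 + 1.4^2) = 4.7127487
%GRR = GRR / tol * 100 = 4.7127487 / 33.0 * 100
%GRR = 14.2811

14.2811


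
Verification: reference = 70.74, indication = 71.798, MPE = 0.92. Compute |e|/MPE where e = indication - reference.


e = indication - reference = 71.798 - 70.74 = 1.0580
|e| = 1.0580
ratio = |e| / MPE = 1.0580 / 0.92
ratio = 1.1500

1.1500


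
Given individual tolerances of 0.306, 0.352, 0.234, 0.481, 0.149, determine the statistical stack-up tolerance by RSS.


RSS = sqrt(0.306^2 + 0.352^2 + 0.234^2 + 0.481^2 + 0.149^2)
= sqrt(0.525858)
= 0.7252

0.7252


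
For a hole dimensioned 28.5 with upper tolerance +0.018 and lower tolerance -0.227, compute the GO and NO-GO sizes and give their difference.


GO = nominal - lower_tol (smallest hole = maximum material condition)
GO = 28.5 - 0.227 = 28.273
NO-GO = nominal + upper_tol (largest hole = least material condition)
NO-GO = 28.5 + 0.018 = 28.518
spread = NO-GO - GO = 28.518 - 28.273 = 0.2450

0.2450


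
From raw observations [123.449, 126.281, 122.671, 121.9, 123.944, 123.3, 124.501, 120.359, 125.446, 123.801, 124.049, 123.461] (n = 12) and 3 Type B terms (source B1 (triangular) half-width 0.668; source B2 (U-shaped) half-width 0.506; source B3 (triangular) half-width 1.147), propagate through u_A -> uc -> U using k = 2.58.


mean = (123.449 + 126.281 + 122.671 + 121.9 + 123.944 + 123.3 + 124.501 + 120.359 + 125.446 + 123.801 + 124.049 + 123.461) / 12 = 123.5968333
s = sqrt(sum((x - mean)^2)/(n-1)) = 1.5420394
u_A = s / sqrt(n) = 1.5420394 / sqrt(12) = 0.44514843
u_B1 = 0.668 / sqrt(6) = 0.27270986
u_B2 = 0.506 / sqrt(2) = 0.35779603
u_B3 = 1.147 / sqrt(6) = 0.46826079
uc = sqrt(0.44514843^2 + 0.27270986^2 + 0.35779603^2 + 0.46826079^2) = 0.78728264
U = k * uc = 2.58 * 0.78728264
U = 2.0312

2.0312


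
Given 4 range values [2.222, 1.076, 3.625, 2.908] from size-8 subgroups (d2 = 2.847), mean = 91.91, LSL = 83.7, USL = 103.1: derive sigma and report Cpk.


R_bar = (2.222 + 1.076 + 3.625 + 2.908) / 4 = 2.45775
sigma = R_bar / d2 = 2.45775 / 2.847 = 0.86327713
Cp = (USL - LSL)/(6*sigma) = (103.1 - 83.7)/(6*0.86327713) = 3.7454
Cpu = (103.1 - 91.91)/(3*0.86327713) = 4.3207
Cpl = (91.91 - 83.7)/(3*0.86327713) = 3.1701
Cpk = min(Cpu, Cpl) = 3.1701

3.1701


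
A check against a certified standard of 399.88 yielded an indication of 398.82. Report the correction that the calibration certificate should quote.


Correction = standard - reading
= 399.88 - 398.82
= 1.0600

1.0600


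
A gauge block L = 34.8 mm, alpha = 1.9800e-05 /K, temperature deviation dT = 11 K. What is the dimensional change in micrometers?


dL = L * alpha * dT
= 34.8 * 1.9800e-05 * 11
= 0.0075794 mm
dL_um = 0.0075794 * 1000 = 7.5794 um

7.5794


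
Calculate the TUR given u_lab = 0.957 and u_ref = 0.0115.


TUR = u_lab / u_ref
= 0.957 / 0.0115
= 83.2174

83.2174


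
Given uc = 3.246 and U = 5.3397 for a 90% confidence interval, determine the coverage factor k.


k = U / uc
k = 5.3397 / 3.246
k = 1.645

1.645


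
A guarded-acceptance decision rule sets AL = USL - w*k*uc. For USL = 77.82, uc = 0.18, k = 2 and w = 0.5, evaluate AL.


U = k * uc = 2 * 0.18 = 0.36
guard band g = w * U = 0.5 * 0.36 = 0.18
AL = USL - g = 77.82 - 0.18
AL = 77.6400

77.6400


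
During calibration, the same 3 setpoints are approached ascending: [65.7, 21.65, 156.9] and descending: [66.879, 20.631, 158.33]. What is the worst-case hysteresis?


|65.7 - 66.879| = 1.1790
|21.65 - 20.631| = 1.0190
|156.9 - 158.33| = 1.4300
hysteresis = max(diffs) = 1.4300

1.4300


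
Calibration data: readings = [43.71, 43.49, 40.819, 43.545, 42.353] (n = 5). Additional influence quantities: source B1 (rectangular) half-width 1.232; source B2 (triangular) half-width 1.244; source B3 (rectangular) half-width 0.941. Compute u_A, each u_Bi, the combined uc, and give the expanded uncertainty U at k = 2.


mean = (43.71 + 43.49 + 40.819 + 43.545 + 42.353) / 5 = 42.7834
s = sqrt(sum((x - mean)^2)/(n-1)) = 1.2229081
u_A = s / sqrt(n) = 1.2229081 / sqrt(5) = 0.54690113
u_B1 = 1.232 / sqrt(3) = 0.71129553
u_B2 = 1.244 / sqrt(6) = 0.50786087
u_B3 = 0.941 / sqrt(3) = 0.5432866
uc = sqrt(0.54690113^2 + 0.71129553^2 + 0.50786087^2 + 0.5432866^2) = 1.1653863
U = k * uc = 2 * 1.1653863
U = 2.3308

2.3308


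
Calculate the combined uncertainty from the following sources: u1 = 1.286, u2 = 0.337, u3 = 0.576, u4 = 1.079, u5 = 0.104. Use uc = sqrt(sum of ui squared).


uc = sqrt(1.286^2 + 0.337^2 + 0.576^2 + 1.079^2 + 0.104^2)
uc = sqrt(3.274198)
uc = 1.8095

1.8095


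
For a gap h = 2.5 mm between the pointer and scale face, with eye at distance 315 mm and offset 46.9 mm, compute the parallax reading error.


error = h * offset / d
= 2.5 * 46.9 / 315
= 0.3722

0.3722


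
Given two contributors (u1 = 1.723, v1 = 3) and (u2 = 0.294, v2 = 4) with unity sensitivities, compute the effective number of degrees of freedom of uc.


uc = sqrt(u1^2 + u2^2) = sqrt(1.723^2 + 0.294^2) = 1.747903
v_eff = uc^4 / (u1^4/v1 + u2^4/v2)
= 1.747903^4 / (1.723^4/3 + 0.294^4/4)
= 9.3340326 / 2.9396518
v_eff = 3.1752

3.1752


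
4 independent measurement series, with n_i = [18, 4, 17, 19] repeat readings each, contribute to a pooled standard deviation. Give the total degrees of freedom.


nu = sum_i (n_i - 1)
nu = ((18 - 1) + (4 - 1) + (17 - 1) + (19 - 1))
nu = 17 + 3 + 16 + 18
nu = 54

54


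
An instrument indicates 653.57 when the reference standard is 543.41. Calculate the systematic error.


Systematic error = measured - true
= 653.57 - 543.41
= 110.1600

110.1600


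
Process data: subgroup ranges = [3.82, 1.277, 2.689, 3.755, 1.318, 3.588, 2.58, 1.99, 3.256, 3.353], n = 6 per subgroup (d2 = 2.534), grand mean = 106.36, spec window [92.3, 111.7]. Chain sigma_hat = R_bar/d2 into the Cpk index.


R_bar = (3.82 + 1.277 + 2.689 + 3.755 + 1.318 + 3.588 + 2.58 + 1.99 + 3.256 + 3.353) / 10 = 2.7626
sigma = R_bar / d2 = 2.7626 / 2.534 = 1.0902131
Cp = (USL - LSL)/(6*sigma) = (111.7 - 92.3)/(6*1.0902131) = 2.9658
Cpu = (111.7 - 106.36)/(3*1.0902131) = 1.6327
Cpl = (106.36 - 92.3)/(3*1.0902131) = 4.2989
Cpk = min(Cpu, Cpl) = 1.6327

1.6327


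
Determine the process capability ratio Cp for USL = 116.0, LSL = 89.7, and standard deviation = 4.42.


Cp = (USL - LSL) / (6 * sigma)
= (116.0 - 89.7) / (6 * 4.42)
= 26.3000 / 26.5200
= 0.9917

0.9917


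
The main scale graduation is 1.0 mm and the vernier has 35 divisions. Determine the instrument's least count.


LC = MSD / n_div
= 1.0 / 35
= 0.0286

0.0286


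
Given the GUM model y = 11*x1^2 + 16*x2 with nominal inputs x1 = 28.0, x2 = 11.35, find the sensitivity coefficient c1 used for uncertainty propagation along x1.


y = 11*x1^2 + 16*x2
dy/dx1 = 2*11*x1
Evaluate at x1 = 28.0: c1 = 22 * 28.0
c1 = 616.0000

616.0000


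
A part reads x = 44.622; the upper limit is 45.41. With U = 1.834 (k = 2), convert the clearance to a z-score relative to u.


u = U / k = 1.834 / 2 = 0.917
margin = |USL - x| = |45.41 - 44.622| = 0.788
z = margin / u = 0.788 / 0.917
z = 0.8593

0.8593


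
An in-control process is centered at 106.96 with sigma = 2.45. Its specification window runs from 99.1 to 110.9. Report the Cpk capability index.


Cpu = (USL - mean) / (3*sigma) = (110.9 - 106.96) / (3*2.45) = 0.5361
Cpl = (mean - LSL) / (3*sigma) = (106.96 - 99.1) / (3*2.45) = 1.0694
Cpk = min(Cpu, Cpl) = 0.5361

0.5361


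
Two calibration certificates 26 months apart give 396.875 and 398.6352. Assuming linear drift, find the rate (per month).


rate = (v2 - v1) / months
= (398.6352 - 396.875) / 26
= 1.7602 / 26
= 0.0677

0.0677


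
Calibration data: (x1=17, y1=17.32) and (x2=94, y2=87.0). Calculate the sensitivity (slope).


slope = (y2 - y1) / (x2 - x1)
= (87.0 - 17.32) / (94 - 17)
= 69.6800 / 77
= 0.9049

0.9049


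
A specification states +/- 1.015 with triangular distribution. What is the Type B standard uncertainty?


u_B = half_width / sqrt(6)
u_B = 1.015 / 2.4494897
u_B = 0.4144

0.4144


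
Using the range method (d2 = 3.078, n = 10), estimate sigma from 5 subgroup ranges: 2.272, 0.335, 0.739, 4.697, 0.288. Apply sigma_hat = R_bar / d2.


R_bar = (2.272 + 0.335 + 0.739 + 4.697 + 0.288) / 5
R_bar = 8.331 / 5 = 1.6662
sigma_hat = R_bar / d2 = 1.6662 / 3.078 = 0.5413

0.5413


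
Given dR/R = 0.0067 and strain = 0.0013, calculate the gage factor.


GF = (dR/R) / epsilon
= 0.0067 / 0.0013
= 5.1538

5.1538


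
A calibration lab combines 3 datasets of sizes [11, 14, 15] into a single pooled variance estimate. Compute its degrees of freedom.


nu = sum_i (n_i - 1)
nu = ((11 - 1) + (14 - 1) + (15 - 1))
nu = 10 + 13 + 14
nu = 37

37


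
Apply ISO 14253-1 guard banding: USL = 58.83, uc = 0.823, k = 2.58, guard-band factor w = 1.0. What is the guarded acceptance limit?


U = k * uc = 2.58 * 0.823 = 2.12334
guard band g = w * U = 1.0 * 2.12334 = 2.12334
AL = USL - g = 58.83 - 2.12334
AL = 56.7067

56.7067


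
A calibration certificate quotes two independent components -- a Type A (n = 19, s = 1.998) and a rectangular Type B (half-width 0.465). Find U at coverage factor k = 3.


u_A = s / sqrt(n) = 1.998 / sqrt(19) = 0.45837264
u_B = half_width / sqrt(3) = 0.465 / sqrt(3) = 0.26846788
uc = sqrt(u_A^2 + u_B^2) = sqrt(0.45837264^2 + 0.26846788^2) = 0.53120663
U = k * uc = 3 * 0.53120663
U = 1.5936

1.5936


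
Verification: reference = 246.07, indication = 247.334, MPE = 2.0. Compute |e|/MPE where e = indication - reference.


e = indication - reference = 247.334 - 246.07 = 1.2640
|e| = 1.2640
ratio = |e| / MPE = 1.2640 / 2.0
ratio = 0.6320

0.6320


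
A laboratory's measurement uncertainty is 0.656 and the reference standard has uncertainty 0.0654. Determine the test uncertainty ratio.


TUR = u_lab / u_ref
= 0.656 / 0.0654
= 10.0306

10.0306


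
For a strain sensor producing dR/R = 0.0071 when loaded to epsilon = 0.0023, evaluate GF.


GF = (dR/R) / epsilon
= 0.0071 / 0.0023
= 3.0870

3.0870


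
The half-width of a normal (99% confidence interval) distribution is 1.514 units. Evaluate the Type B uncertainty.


u_B = half_width / 2.576
u_B = 1.514 / 2.576
u_B = 0.5877

0.5877


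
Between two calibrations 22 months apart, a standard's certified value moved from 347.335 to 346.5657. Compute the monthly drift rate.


rate = (v2 - v1) / months
= (346.5657 - 347.335) / 22
= -0.7693 / 22
= -0.0350

-0.0350


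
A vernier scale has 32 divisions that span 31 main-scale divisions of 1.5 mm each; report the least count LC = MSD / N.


LC = MSD / n_div
= 1.5 / 32
= 0.0469

0.0469


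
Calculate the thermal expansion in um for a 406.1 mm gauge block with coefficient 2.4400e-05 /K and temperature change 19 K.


dL = L * alpha * dT
= 406.1 * 2.4400e-05 * 19
= 0.1882680 mm
dL_um = 0.1882680 * 1000 = 188.2680 um

188.2680


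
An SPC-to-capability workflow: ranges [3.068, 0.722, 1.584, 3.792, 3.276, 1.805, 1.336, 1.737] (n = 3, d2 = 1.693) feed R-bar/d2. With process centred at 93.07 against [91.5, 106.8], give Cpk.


R_bar = (3.068 + 0.722 + 1.584 + 3.792 + 3.276 + 1.805 + 1.336 + 1.737) / 8 = 2.165
sigma = R_bar / d2 = 2.165 / 1.693 = 1.278795
Cp = (USL - LSL)/(6*sigma) = (106.8 - 91.5)/(6*1.278795) = 1.9941
Cpu = (106.8 - 93.07)/(3*1.278795) = 3.5789
Cpl = (93.07 - 91.5)/(3*1.278795) = 0.4092
Cpk = min(Cpu, Cpl) = 0.4092

0.4092


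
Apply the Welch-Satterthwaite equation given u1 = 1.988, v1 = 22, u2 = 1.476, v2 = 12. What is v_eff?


uc = sqrt(u1^2 + u2^2) = sqrt(1.988^2 + 1.476^2) = 2.4760291
v_eff = uc^4 / (u1^4/v1 + u2^4/v2)
= 2.4760291^4 / (1.988^4/22 + 1.476^4/12)
= 37.585729 / 1.1054908
v_eff = 33.9991

33.9991


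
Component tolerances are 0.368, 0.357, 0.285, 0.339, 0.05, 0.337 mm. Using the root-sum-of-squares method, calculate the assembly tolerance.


RSS = sqrt(0.368^2 + 0.357^2 + 0.285^2 + 0.339^2 + 0.05^2 + 0.337^2)
= sqrt(0.575088)
= 0.7583

0.7583


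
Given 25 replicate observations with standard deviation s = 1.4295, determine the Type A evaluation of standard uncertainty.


u_A = s / sqrt(n)
u_A = 1.4295 / sqrt(25)
u_A = 1.4295 / 5
u_A = 0.2859

0.2859


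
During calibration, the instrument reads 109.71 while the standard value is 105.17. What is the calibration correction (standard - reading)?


Correction = standard - reading
= 105.17 - 109.71
= -4.5400

-4.5400


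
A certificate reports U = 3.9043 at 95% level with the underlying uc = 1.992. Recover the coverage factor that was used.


k = U / uc
k = 3.9043 / 1.992
k = 1.96

1.96


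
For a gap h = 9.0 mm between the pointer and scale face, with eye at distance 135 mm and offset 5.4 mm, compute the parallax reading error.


error = h * offset / d
= 9.0 * 5.4 / 135
= 0.3600

0.3600


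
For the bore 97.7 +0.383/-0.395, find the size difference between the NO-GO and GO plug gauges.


GO = nominal - lower_tol (smallest hole = maximum material condition)
GO = 97.7 - 0.395 = 97.305
NO-GO = nominal + upper_tol (largest hole = least material condition)
NO-GO = 97.7 + 0.383 = 98.083
spread = NO-GO - GO = 98.083 - 97.305 = 0.7780

0.7780


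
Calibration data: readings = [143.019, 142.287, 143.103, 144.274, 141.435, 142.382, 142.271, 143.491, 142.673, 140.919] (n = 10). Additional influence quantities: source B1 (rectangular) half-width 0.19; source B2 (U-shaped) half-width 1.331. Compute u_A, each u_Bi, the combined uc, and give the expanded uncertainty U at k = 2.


mean = (143.019 + 142.287 + 143.103 + 144.274 + 141.435 + 142.382 + 142.271 + 143.491 + 142.673 + 140.919) / 10 = 142.5854
s = sqrt(sum((x - mean)^2)/(n-1)) = 0.96980206
u_A = s / sqrt(n) = 0.96980206 / sqrt(10) = 0.30667834
u_B1 = 0.19 / sqrt(3) = 0.10969655
u_B2 = 1.331 / sqrt(2) = 0.94115913
uc = sqrt(0.30667834^2 + 0.10969655^2 + 0.94115913^2) = 0.99592442
U = k * uc = 2 * 0.99592442
U = 1.9918

1.9918


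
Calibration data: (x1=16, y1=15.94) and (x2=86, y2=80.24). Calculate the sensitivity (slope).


slope = (y2 - y1) / (x2 - x1)
= (80.24 - 15.94) / (86 - 16)
= 64.3000 / 70
= 0.9186

0.9186


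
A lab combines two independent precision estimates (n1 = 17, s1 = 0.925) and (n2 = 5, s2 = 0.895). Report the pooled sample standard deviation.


s_p = sqrt(((n1-1)*s1^2 + (n2-1)*s2^2) / (n1+n2-2))
numerator = (17-1)*0.925^2 + (5-1)*0.895^2 = 13.69 + 3.2041 = 16.8941
denominator = 17 + 5 - 2 = 20
s_p^2 = 16.8941 / 20 = 0.844705
s_p = sqrt(0.844705) = 0.9191

0.9191


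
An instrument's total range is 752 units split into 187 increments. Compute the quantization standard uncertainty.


resolution = range / divisions
resolution = 752 / 187 = 4.0213904
u_res = resolution / (2*sqrt(3))
u_res = 4.0213904 / 3.4641016
u_res = 1.1609

1.1609


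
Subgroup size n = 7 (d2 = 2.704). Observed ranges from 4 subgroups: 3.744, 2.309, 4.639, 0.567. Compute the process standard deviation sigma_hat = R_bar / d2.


R_bar = (3.744 + 2.309 + 4.639 + 0.567) / 4
R_bar = 11.259 / 4 = 2.81475
sigma_hat = R_bar / d2 = 2.81475 / 2.704 = 1.0410

1.0410


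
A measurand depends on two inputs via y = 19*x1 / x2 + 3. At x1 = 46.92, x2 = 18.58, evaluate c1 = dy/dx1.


y = 19*x1 / x2 + 3
dy/dx1 = 19/x2
Evaluate at x2 = 18.58: c1 = 19 / 18.58
c1 = 1.0226

1.0226


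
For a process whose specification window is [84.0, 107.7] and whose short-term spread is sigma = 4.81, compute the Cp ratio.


Cp = (USL - LSL) / (6 * sigma)
= (107.7 - 84.0) / (6 * 4.81)
= 23.7000 / 28.8600
= 0.8212

0.8212


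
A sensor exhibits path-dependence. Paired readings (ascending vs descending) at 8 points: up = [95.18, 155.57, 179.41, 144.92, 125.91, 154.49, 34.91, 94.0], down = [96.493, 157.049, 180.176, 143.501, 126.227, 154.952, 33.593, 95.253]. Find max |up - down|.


|95.18 - 96.493| = 1.3130
|155.57 - 157.049| = 1.4790
|179.41 - 180.176| = 0.7660
|144.92 - 143.501| = 1.4190
|125.91 - 126.227| = 0.3170
|154.49 - 154.952| = 0.4620
|34.91 - 33.593| = 1.3170
|94.0 - 95.253| = 1.2530
hysteresis = max(diffs) = 1.4790

1.4790


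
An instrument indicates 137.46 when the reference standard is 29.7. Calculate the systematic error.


Systematic error = measured - true
= 137.46 - 29.7
= 107.7600

107.7600


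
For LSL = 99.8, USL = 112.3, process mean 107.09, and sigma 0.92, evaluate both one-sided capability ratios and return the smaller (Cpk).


Cpu = (USL - mean) / (3*sigma) = (112.3 - 107.09) / (3*0.92) = 1.8877
Cpl = (mean - LSL) / (3*sigma) = (107.09 - 99.8) / (3*0.92) = 2.6413
Cpk = min(Cpu, Cpl) = 1.8877

1.8877


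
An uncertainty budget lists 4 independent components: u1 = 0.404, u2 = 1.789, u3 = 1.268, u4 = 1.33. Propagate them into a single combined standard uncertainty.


uc = sqrt(0.404^2 + 1.789^2 + 1.268^2 + 1.33^2)
uc = sqrt(6.740461)
uc = 2.5962

2.5962


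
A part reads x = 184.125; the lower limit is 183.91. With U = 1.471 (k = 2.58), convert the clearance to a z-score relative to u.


u = U / k = 1.471 / 2.58 = 0.57015504
margin = |LSL - x| = |183.91 - 184.125| = 0.215
z = margin / u = 0.215 / 0.57015504
z = 0.3771

0.3771


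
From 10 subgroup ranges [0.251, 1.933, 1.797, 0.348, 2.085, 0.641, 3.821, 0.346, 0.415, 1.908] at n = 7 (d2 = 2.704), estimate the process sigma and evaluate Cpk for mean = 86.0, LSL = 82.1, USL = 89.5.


R_bar = (0.251 + 1.933 + 1.797 + 0.348 + 2.085 + 0.641 + 3.821 + 0.346 + 0.415 + 1.908) / 10 = 1.3545
sigma = R_bar / d2 = 1.3545 / 2.704 = 0.50092456
Cp = (USL - LSL)/(6*sigma) = (89.5 - 82.1)/(6*0.50092456) = 2.4621
Cpu = (89.5 - 86.0)/(3*0.50092456) = 2.3290
Cpl = (86.0 - 82.1)/(3*0.50092456) = 2.5952
Cpk = min(Cpu, Cpl) = 2.3290

2.3290


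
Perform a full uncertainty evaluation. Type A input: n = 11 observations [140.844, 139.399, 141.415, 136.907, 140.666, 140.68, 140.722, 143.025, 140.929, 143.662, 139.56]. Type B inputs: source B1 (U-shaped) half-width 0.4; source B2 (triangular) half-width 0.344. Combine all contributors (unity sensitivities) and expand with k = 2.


mean = (140.844 + 139.399 + 141.415 + 136.907 + 140.666 + 140.68 + 140.722 + 143.025 + 140.929 + 143.662 + 139.56) / 11 = 140.7099091
s = sqrt(sum((x - mean)^2)/(n-1)) = 1.7928603
u_A = s / sqrt(n) = 1.7928603 / sqrt(11) = 0.54056772
u_B1 = 0.4 / sqrt(2) = 0.28284271
u_B2 = 0.344 / sqrt(6) = 0.14043741
uc = sqrt(0.54056772^2 + 0.28284271^2 + 0.14043741^2) = 0.62604802
U = k * uc = 2 * 0.62604802
U = 1.2521

1.2521


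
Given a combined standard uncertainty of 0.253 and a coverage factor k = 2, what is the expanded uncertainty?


U = k * uc
U = 2 * 0.253
U = 0.5060

0.5060


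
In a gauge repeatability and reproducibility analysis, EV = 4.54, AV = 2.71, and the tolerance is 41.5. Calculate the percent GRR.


GRR = sqrt(EV^2 + AV^2) = sqrt(4.54^2 + 2.71^2) = 5.287315
%GRR = GRR / tol * 100 = 5.287315 / 41.5 * 100
%GRR = 12.7405

12.7405


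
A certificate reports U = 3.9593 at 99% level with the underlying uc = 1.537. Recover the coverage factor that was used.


k = U / uc
k = 3.9593 / 1.537
k = 2.576

2.576
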